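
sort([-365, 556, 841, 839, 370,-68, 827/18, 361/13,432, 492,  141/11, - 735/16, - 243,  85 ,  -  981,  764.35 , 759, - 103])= [  -  981, - 365,- 243 ,  -  103,  -  68 ,- 735/16 , 141/11, 361/13,827/18,  85,370 , 432,  492, 556,759, 764.35 , 839,841] 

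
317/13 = 24+5/13= 24.38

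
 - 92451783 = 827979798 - 920431581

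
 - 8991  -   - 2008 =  - 6983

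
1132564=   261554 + 871010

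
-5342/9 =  - 594 + 4/9=- 593.56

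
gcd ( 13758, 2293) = 2293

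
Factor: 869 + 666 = 1535 = 5^1 * 307^1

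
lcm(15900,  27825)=111300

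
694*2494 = 1730836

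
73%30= 13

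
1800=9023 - 7223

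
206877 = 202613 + 4264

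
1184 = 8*148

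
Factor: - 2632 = -2^3*7^1*47^1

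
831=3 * 277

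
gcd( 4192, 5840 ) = 16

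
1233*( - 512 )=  - 631296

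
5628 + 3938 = 9566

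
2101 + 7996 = 10097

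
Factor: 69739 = 69739^1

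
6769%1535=629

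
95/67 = 95/67 = 1.42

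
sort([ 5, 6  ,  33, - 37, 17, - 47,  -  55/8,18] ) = [ - 47, - 37, - 55/8,5, 6,17 , 18, 33]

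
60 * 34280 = 2056800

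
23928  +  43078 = 67006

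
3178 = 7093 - 3915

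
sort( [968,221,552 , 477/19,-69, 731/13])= [-69,477/19,731/13,221 , 552,968 ] 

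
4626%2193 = 240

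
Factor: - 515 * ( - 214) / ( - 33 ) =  - 110210/33 = - 2^1*3^ ( - 1)*5^1 * 11^ ( - 1 )*103^1*107^1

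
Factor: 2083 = 2083^1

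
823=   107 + 716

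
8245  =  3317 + 4928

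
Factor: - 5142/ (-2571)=2  =  2^1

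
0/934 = 0 = 0.00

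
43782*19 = 831858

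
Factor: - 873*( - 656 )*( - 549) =  -  314405712 =- 2^4 * 3^4*41^1*61^1*97^1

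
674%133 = 9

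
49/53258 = 49/53258 = 0.00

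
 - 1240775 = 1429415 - 2670190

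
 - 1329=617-1946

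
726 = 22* 33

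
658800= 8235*80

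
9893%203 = 149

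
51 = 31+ 20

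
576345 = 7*82335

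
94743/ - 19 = -4987  +  10/19 = -4986.47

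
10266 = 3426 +6840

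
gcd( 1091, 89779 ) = 1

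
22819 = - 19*( - 1201) 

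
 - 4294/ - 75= 4294/75 = 57.25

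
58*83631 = 4850598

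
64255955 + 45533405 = 109789360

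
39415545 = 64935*607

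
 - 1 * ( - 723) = 723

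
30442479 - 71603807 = -41161328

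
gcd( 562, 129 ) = 1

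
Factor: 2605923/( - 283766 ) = -2^( - 1 )*3^2*7^(-1)*23^1 * 12589^1*20269^( -1 )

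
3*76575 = 229725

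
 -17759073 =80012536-97771609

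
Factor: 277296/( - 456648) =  - 218/359= - 2^1 *109^1 * 359^(-1)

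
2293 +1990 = 4283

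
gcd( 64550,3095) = 5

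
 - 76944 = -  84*916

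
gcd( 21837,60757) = 1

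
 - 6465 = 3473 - 9938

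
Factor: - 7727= - 7727^1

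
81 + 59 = 140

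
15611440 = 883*17680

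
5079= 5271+-192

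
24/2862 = 4/477 = 0.01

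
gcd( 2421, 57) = 3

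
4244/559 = 7 + 331/559 = 7.59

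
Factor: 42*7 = 2^1*3^1*7^2 = 294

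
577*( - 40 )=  - 23080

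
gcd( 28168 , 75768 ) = 56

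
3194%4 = 2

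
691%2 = 1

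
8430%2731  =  237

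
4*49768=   199072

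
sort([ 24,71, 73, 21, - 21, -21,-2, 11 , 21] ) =[ - 21, -21  , - 2, 11,21, 21, 24, 71 , 73 ]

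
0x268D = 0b10011010001101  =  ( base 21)117K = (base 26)eff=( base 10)9869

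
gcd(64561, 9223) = 9223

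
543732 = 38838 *14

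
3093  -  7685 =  - 4592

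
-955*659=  - 629345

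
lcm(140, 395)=11060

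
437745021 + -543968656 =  - 106223635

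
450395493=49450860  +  400944633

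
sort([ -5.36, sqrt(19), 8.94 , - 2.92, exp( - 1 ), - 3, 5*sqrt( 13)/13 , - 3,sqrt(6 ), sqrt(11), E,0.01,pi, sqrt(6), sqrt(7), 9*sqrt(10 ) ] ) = [  -  5.36, - 3, - 3,  -  2.92, 0.01, exp( - 1), 5 * sqrt(13 )/13 , sqrt( 6), sqrt( 6 ),sqrt (7 ), E,pi, sqrt( 11 ),sqrt(19), 8.94,  9  *sqrt(10)]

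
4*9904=39616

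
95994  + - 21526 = 74468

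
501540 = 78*6430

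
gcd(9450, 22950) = 1350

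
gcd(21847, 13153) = 7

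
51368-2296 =49072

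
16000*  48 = 768000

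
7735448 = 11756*658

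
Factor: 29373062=2^1*14686531^1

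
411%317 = 94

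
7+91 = 98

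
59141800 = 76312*775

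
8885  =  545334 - 536449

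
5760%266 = 174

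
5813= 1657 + 4156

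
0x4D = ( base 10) 77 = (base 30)2H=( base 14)57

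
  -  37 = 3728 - 3765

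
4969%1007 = 941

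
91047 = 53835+37212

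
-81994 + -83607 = -165601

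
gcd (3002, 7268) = 158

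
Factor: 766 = 2^1*383^1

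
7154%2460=2234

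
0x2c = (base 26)1i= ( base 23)1L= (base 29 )1f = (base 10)44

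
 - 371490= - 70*5307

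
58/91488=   29/45744=0.00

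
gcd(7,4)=1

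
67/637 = 67/637 = 0.11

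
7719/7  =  7719/7   =  1102.71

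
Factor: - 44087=-44087^1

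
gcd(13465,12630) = 5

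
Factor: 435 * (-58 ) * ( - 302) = 7619460 = 2^2*3^1*5^1*29^2  *151^1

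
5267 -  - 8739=14006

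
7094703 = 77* 92139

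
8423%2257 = 1652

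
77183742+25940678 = 103124420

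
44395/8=5549 + 3/8=5549.38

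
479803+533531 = 1013334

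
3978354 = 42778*93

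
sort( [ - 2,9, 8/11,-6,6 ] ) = [ - 6, - 2,8/11,6  ,  9] 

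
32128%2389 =1071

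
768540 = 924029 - 155489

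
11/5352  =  11/5352=0.00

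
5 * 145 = 725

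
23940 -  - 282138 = 306078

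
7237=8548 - 1311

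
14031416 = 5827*2408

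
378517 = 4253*89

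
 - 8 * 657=-5256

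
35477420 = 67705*524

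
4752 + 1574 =6326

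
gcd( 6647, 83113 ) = 17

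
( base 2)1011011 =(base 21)47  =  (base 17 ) 56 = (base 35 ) 2l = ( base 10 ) 91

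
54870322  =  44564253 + 10306069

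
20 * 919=18380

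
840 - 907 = -67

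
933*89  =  83037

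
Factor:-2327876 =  - 2^2 * 23^1*25303^1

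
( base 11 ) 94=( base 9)124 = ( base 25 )43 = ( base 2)1100111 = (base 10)103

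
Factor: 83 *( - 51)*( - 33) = 139689 = 3^2 *11^1 * 17^1*83^1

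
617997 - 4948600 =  - 4330603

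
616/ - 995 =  - 1  +  379/995 = -0.62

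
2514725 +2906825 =5421550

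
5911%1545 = 1276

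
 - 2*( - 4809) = 9618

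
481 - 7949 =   -  7468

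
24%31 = 24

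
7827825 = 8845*885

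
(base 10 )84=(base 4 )1110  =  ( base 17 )4g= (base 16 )54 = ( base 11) 77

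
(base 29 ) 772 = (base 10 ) 6092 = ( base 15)1C12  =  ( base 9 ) 8318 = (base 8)13714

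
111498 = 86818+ 24680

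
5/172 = 5/172 = 0.03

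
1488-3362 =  - 1874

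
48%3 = 0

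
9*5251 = 47259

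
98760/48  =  4115/2 =2057.50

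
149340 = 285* 524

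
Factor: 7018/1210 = 29/5 = 5^(-1 ) * 29^1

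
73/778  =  73/778 = 0.09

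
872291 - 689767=182524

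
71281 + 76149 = 147430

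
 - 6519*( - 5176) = 33742344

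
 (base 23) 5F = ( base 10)130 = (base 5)1010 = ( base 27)4m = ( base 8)202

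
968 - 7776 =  - 6808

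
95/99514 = 95/99514 = 0.00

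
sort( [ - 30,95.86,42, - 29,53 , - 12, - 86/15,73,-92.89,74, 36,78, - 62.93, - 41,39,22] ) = [ - 92.89, - 62.93, - 41, - 30, - 29, - 12, - 86/15,22,  36,39, 42 , 53,73,74,78,  95.86 ] 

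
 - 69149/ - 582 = 118+473/582 = 118.81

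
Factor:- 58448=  - 2^4*13^1*281^1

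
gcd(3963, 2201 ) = 1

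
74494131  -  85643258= - 11149127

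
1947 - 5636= -3689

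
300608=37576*8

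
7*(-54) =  - 378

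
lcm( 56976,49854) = 398832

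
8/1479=8/1479 = 0.01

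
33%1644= 33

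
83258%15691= 4803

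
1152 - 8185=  - 7033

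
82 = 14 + 68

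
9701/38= 9701/38 = 255.29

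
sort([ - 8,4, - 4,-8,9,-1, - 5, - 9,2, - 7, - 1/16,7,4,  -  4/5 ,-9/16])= [- 9, - 8, - 8 ,-7, - 5, - 4, - 1, - 4/5, - 9/16, - 1/16, 2,4, 4, 7,9]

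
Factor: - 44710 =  - 2^1*5^1*17^1*263^1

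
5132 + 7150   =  12282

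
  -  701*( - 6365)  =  4461865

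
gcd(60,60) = 60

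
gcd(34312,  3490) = 2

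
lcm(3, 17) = 51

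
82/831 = 82/831 =0.10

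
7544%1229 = 170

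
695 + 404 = 1099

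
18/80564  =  9/40282 = 0.00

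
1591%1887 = 1591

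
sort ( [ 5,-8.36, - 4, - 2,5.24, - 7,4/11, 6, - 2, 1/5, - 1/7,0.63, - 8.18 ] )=[ -8.36, - 8.18, - 7, - 4 , - 2, - 2, - 1/7,1/5,4/11, 0.63,5,5.24,6 ]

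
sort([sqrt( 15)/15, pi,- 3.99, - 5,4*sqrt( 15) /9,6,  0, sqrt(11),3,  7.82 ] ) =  [ - 5, - 3.99,0,  sqrt( 15)/15,4*sqrt( 15) /9,  3,  pi,sqrt( 11),6, 7.82 ]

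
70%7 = 0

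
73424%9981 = 3557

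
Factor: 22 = 2^1*11^1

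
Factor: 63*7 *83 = 36603 =3^2*7^2*83^1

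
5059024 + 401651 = 5460675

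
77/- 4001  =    -  77/4001 =-0.02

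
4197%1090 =927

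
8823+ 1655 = 10478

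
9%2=1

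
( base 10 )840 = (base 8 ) 1510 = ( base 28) 120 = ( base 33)pf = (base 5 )11330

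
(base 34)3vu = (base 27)66g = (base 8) 10710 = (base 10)4552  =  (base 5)121202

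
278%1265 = 278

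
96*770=73920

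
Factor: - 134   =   - 2^1*67^1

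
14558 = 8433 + 6125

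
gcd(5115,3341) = 1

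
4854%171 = 66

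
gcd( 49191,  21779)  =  1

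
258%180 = 78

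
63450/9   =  7050 = 7050.00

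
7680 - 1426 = 6254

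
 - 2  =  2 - 4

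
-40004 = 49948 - 89952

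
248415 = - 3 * (-82805)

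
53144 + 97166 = 150310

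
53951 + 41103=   95054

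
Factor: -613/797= - 613^1*797^( - 1 )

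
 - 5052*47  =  - 237444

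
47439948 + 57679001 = 105118949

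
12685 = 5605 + 7080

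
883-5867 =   -  4984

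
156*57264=8933184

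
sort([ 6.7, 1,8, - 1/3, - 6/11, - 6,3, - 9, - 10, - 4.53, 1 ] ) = [ - 10, - 9, - 6, - 4.53, - 6/11, - 1/3, 1,1, 3,6.7,8] 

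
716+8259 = 8975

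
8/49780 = 2/12445 = 0.00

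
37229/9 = 37229/9=4136.56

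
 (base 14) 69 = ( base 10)93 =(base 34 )2P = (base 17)58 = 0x5D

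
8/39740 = 2/9935 = 0.00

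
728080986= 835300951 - 107219965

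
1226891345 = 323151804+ 903739541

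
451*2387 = 1076537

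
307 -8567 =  - 8260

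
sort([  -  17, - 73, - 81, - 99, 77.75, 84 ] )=[ - 99,-81,  -  73, -17, 77.75 , 84 ] 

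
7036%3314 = 408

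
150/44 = 3+9/22 = 3.41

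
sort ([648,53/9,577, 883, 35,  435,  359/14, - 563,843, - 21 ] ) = [ - 563,-21, 53/9, 359/14,  35,  435,577,  648 , 843,883]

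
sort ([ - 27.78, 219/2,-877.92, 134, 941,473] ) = [ - 877.92,-27.78, 219/2, 134, 473,  941]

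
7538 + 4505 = 12043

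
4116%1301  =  213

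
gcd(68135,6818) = 1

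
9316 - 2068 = 7248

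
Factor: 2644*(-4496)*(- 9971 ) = 2^6* 13^2*59^1 * 281^1*661^1= 118529504704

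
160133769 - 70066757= 90067012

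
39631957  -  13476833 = 26155124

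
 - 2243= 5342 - 7585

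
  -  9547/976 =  - 9547/976 = - 9.78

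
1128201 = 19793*57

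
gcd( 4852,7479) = 1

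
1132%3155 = 1132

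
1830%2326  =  1830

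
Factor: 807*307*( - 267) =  - 3^2*89^1 * 269^1*307^1 = - 66148983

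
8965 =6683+2282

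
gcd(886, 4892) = 2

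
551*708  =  390108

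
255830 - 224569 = 31261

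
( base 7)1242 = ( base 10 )471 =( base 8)727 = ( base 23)kb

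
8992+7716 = 16708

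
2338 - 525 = 1813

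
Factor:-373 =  - 373^1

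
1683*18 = 30294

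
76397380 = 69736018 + 6661362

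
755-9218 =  - 8463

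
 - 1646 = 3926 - 5572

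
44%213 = 44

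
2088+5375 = 7463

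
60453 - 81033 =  - 20580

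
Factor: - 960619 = -11^2*17^1*467^1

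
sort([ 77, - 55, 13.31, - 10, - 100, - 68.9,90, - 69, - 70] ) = [-100, - 70, - 69, - 68.9, - 55, - 10,13.31,77,90 ] 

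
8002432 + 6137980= 14140412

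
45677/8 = 5709 +5/8=   5709.62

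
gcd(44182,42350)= 2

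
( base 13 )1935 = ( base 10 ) 3762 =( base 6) 25230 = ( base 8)7262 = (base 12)2216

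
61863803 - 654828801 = -592964998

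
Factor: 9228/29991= 2^2 * 13^(-1) =4/13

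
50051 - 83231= - 33180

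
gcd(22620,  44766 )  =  6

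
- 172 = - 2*86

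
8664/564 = 722/47 = 15.36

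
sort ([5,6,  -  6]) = [ - 6,5,6]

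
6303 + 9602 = 15905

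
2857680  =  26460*108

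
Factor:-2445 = -3^1 * 5^1*163^1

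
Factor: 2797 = 2797^1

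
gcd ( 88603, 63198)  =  1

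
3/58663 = 3/58663 = 0.00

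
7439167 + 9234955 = 16674122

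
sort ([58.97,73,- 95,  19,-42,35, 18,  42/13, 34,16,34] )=[ - 95, - 42, 42/13,16, 18,19, 34, 34,35,58.97,73 ]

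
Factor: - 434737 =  - 79^1*5503^1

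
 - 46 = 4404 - 4450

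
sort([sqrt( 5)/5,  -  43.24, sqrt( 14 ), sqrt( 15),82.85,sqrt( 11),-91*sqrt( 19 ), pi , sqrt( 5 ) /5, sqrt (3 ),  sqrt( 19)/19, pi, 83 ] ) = [  -  91*sqrt( 19 ), -43.24, sqrt( 19 )/19,sqrt(5 ) /5, sqrt( 5)/5,  sqrt( 3 ),pi, pi, sqrt(11), sqrt( 14 ),sqrt(15), 82.85, 83]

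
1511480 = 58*26060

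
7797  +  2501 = 10298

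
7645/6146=1 + 1499/6146 = 1.24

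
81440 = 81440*1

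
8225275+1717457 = 9942732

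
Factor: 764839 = 764839^1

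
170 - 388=-218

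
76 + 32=108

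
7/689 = 7/689 = 0.01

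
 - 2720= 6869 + -9589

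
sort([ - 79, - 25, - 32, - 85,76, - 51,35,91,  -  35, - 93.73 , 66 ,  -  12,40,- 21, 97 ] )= [  -  93.73,-85, - 79,-51, - 35, - 32,-25  ,  -  21, - 12 , 35 , 40,66,76,91,  97]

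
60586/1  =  60586 = 60586.00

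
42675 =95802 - 53127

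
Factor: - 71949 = -3^1*29^1*827^1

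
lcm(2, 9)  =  18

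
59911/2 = 59911/2 = 29955.50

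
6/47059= 6/47059=0.00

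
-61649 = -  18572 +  - 43077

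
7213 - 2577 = 4636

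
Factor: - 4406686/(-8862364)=2^(-1 )*7^( - 1)*71^1*113^( - 1 )*2801^( - 1 )*31033^1 = 2203343/4431182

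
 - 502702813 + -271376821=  - 774079634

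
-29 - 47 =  - 76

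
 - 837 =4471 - 5308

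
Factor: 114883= 114883^1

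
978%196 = 194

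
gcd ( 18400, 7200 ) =800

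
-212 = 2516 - 2728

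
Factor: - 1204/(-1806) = 2^1*3^(  -  1 ) = 2/3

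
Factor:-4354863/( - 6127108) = 2^( - 2) * 3^1*13^( - 1) * 23^(  -  1)*37^1*47^( - 1 )*109^( - 1) * 39233^1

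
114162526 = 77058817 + 37103709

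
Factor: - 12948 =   -  2^2 * 3^1*13^1 * 83^1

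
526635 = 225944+300691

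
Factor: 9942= 2^1*3^1*1657^1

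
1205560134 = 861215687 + 344344447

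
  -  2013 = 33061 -35074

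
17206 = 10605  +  6601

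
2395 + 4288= 6683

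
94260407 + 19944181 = 114204588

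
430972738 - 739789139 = -308816401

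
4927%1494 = 445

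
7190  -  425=6765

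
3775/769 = 3775/769 = 4.91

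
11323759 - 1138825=10184934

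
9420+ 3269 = 12689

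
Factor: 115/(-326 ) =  - 2^( - 1)*5^1*23^1*163^( - 1 )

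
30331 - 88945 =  - 58614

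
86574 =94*921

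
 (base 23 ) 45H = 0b100011001000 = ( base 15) 9ED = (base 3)10002021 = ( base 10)2248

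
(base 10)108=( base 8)154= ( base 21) 53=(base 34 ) 36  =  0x6c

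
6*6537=39222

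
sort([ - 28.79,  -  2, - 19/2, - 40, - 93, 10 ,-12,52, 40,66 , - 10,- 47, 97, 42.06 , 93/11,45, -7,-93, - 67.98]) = [ - 93, - 93, - 67.98, - 47, - 40, - 28.79, -12, - 10, - 19/2, - 7, - 2, 93/11, 10, 40, 42.06,45, 52, 66,97 ]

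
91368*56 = 5116608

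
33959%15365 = 3229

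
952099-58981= 893118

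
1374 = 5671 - 4297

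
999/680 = 999/680 = 1.47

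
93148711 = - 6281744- - 99430455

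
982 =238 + 744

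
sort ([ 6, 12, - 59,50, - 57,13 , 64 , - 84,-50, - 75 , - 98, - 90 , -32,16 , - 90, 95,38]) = [- 98,- 90, - 90,  -  84, - 75, - 59, - 57, - 50,  -  32,  6, 12 , 13,16,38, 50 , 64,95] 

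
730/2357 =730/2357  =  0.31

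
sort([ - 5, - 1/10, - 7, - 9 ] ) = [ - 9, - 7, - 5, - 1/10 ] 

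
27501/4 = 27501/4=6875.25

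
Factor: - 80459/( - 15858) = 2^(-1)*3^( - 2)*61^1*881^( - 1)*1319^1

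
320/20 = 16 = 16.00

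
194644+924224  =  1118868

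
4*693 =2772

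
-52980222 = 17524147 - 70504369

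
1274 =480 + 794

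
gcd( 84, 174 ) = 6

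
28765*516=14842740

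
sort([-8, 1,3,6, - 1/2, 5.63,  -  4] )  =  [-8, - 4, - 1/2,  1,3, 5.63,6]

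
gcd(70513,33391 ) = 1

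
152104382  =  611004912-458900530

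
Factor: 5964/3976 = 2^( - 1) * 3^1  =  3/2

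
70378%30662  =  9054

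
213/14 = 15 + 3/14=15.21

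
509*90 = 45810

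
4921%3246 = 1675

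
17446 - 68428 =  - 50982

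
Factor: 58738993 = 1657^1 * 35449^1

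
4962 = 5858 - 896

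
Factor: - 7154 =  - 2^1 * 7^2*73^1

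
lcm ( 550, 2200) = 2200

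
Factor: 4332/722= 6 =2^1*3^1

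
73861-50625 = 23236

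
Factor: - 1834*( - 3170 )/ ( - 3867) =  - 5813780/3867 = - 2^2*3^(- 1)*5^1 * 7^1*131^1 * 317^1*1289^(  -  1)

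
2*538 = 1076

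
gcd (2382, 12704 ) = 794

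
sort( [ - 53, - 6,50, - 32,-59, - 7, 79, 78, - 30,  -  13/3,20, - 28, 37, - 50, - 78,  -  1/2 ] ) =[-78, - 59, - 53, - 50,-32, - 30, - 28, - 7, - 6, - 13/3,  -  1/2,20 , 37,50 , 78, 79]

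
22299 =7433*3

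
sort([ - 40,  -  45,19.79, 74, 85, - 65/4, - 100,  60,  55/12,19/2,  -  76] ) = [-100, - 76, - 45, - 40, - 65/4, 55/12,19/2,  19.79, 60, 74,  85] 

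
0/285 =0= 0.00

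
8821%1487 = 1386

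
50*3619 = 180950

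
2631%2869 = 2631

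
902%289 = 35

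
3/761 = 3/761 = 0.00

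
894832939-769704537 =125128402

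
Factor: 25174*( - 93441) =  - 2352283734 = - 2^1 * 3^1*41^1*307^1*31147^1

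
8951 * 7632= 68314032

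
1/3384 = 1/3384=0.00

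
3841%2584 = 1257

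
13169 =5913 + 7256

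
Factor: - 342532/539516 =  - 19^1*29^( - 1 )*4507^1*4651^ ( - 1 ) =- 85633/134879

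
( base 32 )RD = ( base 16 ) 36d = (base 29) 117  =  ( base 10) 877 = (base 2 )1101101101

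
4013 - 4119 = -106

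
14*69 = 966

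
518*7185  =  3721830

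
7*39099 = 273693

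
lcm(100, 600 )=600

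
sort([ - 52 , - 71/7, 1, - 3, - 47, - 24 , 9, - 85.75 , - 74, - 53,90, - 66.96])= [ - 85.75 , - 74, - 66.96, - 53, - 52, - 47,-24,-71/7 , - 3,1, 9 , 90]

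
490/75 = 6+8/15 = 6.53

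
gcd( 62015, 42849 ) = 1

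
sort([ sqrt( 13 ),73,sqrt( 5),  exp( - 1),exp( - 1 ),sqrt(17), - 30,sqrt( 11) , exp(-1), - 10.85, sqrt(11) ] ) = [  -  30, - 10.85,exp(-1 ),  exp( - 1 ), exp( - 1), sqrt( 5),sqrt ( 11 ),sqrt( 11),sqrt(13), sqrt(  17 ), 73] 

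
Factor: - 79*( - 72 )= 2^3*3^2*79^1  =  5688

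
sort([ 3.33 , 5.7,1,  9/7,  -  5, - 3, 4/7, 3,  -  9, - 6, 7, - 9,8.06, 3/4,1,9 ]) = [ - 9, - 9,  -  6 , - 5,  -  3,4/7, 3/4 , 1,  1,  9/7,3,3.33 , 5.7, 7 , 8.06,9]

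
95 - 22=73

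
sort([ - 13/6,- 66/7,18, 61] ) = [ - 66/7, - 13/6, 18,61 ]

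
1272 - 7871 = - 6599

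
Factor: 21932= 2^2 *5483^1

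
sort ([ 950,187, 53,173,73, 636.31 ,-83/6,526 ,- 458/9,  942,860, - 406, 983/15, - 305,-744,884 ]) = [ - 744, - 406,- 305,-458/9, - 83/6, 53,983/15, 73, 173, 187, 526,636.31,860,884 , 942,  950] 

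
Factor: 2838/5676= 2^( - 1 ) =1/2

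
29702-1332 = 28370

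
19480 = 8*2435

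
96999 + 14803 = 111802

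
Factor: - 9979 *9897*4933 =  - 487193750079 = -3^1*17^1*587^1 *3299^1 * 4933^1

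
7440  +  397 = 7837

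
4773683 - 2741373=2032310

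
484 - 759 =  -275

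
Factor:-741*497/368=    - 368277/368 =-  2^( - 4)*3^1*7^1 * 13^1*19^1*23^( - 1)*71^1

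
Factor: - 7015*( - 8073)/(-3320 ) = -11326419/664=-  2^(-3 )*3^3*13^1*23^2*61^1*83^(  -  1 )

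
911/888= 1 + 23/888 = 1.03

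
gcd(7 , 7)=7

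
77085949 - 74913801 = 2172148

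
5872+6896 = 12768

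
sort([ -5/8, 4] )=[ - 5/8, 4 ]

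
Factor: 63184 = 2^4*11^1*359^1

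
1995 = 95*21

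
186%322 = 186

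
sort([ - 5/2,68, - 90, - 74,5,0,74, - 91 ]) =[ - 91, - 90,-74, - 5/2, 0,5, 68,  74] 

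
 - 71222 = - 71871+649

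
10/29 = 10/29 = 0.34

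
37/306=37/306 =0.12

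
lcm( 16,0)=0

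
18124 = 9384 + 8740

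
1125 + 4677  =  5802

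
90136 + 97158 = 187294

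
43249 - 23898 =19351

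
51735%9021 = 6630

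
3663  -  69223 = -65560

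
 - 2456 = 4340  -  6796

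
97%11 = 9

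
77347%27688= 21971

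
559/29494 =559/29494 = 0.02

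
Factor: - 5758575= - 3^1*5^2 * 76781^1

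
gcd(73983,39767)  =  91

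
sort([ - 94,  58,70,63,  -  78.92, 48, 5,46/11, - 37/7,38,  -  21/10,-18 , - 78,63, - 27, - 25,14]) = [ - 94, - 78.92,-78, - 27, - 25,  -  18, - 37/7, - 21/10,46/11, 5,14,38,  48 , 58,63,63, 70 ]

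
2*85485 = 170970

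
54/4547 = 54/4547 = 0.01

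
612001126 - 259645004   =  352356122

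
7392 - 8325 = - 933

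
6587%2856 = 875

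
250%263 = 250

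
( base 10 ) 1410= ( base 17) 4eg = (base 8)2602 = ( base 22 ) 2K2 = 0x582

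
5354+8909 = 14263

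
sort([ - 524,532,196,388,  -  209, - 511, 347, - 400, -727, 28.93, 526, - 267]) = [ - 727, - 524, - 511, -400, - 267,-209,28.93,196, 347,388,526, 532]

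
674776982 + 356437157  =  1031214139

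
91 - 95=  - 4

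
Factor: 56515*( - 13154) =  - 743398310  =  - 2^1*5^1*89^1 * 127^1*6577^1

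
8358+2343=10701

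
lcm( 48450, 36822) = 920550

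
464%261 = 203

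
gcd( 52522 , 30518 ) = 2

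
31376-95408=-64032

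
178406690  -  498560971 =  - 320154281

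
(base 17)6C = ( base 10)114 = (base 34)3C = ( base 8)162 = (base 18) 66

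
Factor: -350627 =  -547^1*641^1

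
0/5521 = 0 = 0.00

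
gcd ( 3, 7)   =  1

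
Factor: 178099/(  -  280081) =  - 241/379 = -241^1*379^ ( - 1) 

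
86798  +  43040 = 129838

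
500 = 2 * 250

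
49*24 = 1176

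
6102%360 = 342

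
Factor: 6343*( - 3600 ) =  - 22834800 = - 2^4*3^2*5^2 * 6343^1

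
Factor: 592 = 2^4 * 37^1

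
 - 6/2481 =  - 2/827  =  -0.00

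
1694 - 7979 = -6285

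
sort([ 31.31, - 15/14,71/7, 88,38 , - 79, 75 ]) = [ - 79,  -  15/14,71/7,31.31,38, 75, 88] 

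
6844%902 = 530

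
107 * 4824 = 516168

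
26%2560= 26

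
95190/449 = 95190/449 = 212.00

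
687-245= 442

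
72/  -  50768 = - 9/6346 = - 0.00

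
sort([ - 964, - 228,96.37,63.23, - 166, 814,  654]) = [- 964,-228, - 166,63.23,96.37, 654,814] 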